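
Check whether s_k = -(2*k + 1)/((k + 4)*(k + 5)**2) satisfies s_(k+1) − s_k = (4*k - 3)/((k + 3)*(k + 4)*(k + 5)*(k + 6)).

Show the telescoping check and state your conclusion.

Invalid: residual 6*(-2*k**2 - 10*k + 3)/(k**6 + 29*k**5 + 347*k**4 + 2191*k**3 + 7692*k**2 + 14220*k + 10800) ≠ 0.

s_(k+1) = (-2*k - 3)/((k + 5)*(k + 6)**2)
s_(k+1) − s_k = (4*k**2 + 17*k - 24)/(k**5 + 26*k**4 + 269*k**3 + 1384*k**2 + 3540*k + 3600)
(s_(k+1) − s_k) − t_k = 6*(-2*k**2 - 10*k + 3)/(k**6 + 29*k**5 + 347*k**4 + 2191*k**3 + 7692*k**2 + 14220*k + 10800)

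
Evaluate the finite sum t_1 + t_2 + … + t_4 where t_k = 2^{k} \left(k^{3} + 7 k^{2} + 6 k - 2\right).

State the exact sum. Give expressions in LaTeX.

Σ = 4224

The ratio is 2*(k**3 + 10*k**2 + 23*k + 12)/(k**3 + 7*k**2 + 6*k - 2).
A = 2, B = 1, C = k**3 + 7*k**2 + 6*k - 2.
Key eq: (2)·f(k+1) = (1)·f(k) + (k**3 + 7*k**2 + 6*k - 2).
Bound: deg f ≤ 3.
A polynomial solution: f(k) = (k - 1)*(k**2 + 2*k - 2).
R(k) = B(k−1)·f(k)/C(k) = (k - 1)*(k**2 + 2*k - 2)/(k**3 + 7*k**2 + 6*k - 2); s_k = R·t_k = 2**k*(k**3 + k**2 - 4*k + 2).
Δs = 2**k*(k**3 + 7*k**2 + 6*k - 2), as required.
Sum = s_(5) − s_(1); s_(5) = 4224, s_(1) = 0 ⇒ 4224.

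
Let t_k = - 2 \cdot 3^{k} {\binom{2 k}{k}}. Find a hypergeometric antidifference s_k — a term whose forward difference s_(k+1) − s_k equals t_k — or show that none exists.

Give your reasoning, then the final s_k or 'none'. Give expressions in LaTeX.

not Gosper-summable; s_k does not exist

Ratio r(k) = 6*(2*k + 1)/(k + 1).
Normal form (A,B,C) = (12*k + 6, k + 1, 1).
Key eq: (12*k + 6)·f(k+1) = (k)·f(k) + (1).
d = -1 from the (1,1,0) case.
deg f ≤ -1 is impossible — no certificate.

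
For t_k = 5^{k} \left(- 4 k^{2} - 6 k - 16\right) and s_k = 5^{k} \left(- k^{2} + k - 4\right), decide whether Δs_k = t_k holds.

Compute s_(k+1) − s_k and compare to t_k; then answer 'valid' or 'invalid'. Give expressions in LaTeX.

valid; difference matches t_k

s_(k+1) = 5**(k + 1)*(k - (k + 1)**2 - 3)
s_(k+1) − s_k = 5**k*(-4*k**2 - 6*k - 16)
(s_(k+1) − s_k) − t_k = 0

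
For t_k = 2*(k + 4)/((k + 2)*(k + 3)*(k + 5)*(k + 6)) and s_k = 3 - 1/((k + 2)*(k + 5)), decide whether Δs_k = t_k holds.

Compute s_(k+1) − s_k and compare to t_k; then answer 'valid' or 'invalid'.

s_(k+1) = 3 - 1/((k + 3)*(k + 6))
s_(k+1) − s_k = 2*(k + 4)/(k**4 + 16*k**3 + 91*k**2 + 216*k + 180)
(s_(k+1) − s_k) − t_k = 0

Valid: the claim telescopes to t_k.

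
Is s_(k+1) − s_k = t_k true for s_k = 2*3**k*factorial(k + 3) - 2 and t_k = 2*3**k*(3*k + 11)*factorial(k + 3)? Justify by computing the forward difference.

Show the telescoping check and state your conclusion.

valid; difference matches t_k

s_(k+1) = 2*3**(k + 1)*factorial(k + 4) - 2
s_(k+1) − s_k = 2*3**k*(3*k + 11)*factorial(k + 3)
(s_(k+1) − s_k) − t_k = 0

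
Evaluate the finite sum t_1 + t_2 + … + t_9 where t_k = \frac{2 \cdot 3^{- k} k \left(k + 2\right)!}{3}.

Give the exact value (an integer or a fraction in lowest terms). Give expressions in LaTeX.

Σ = 3941428/243

Step 1: r(k) = (k + 1)*(k + 3)/(3*k).
Take A(k)=k/3 + 1, B(k)=1, C(k)=k.
Key eq: (k/3 + 1)·f(k+1) = (1)·f(k) + (k).
deg f ≤ 0 (via 1,0,1).
Solving with deg f ≤ 0: f(k) = 3.
Certificate R = B(k−1)f/C = 3/k gives s_k = 2*factorial(k + 2)/3**k.
s_(k+1) − s_k = 2*k*factorial(k + 2)/(3*3**k) = t_k.
Telescoping: Σ = s_(10) − s_(1) = 3942400/243 − (4) = 3941428/243.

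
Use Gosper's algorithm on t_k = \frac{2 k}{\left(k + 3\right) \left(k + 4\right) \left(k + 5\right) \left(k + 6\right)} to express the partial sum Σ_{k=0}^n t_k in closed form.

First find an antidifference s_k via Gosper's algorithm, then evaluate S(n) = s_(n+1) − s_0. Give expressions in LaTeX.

S(n) = \frac{n \left(n^{2} + 15 n + 14\right)}{60 \left(n^{3} + 15 n^{2} + 74 n + 120\right)}

The ratio is (k + 1)*(k + 3)/(k*(k + 7)).
Take A(k)=k + 3, B(k)=k + 7, C(k)=k.
f must satisfy (k + 3)·f(k+1) − (k + 6)·f(k) = k.
deg f ≤ 3 (via 1,1,1).
Match coefficients ⇒ f(k) = k*(k - 1)*(k + 13)/120.
Certificate R = B(k−1)f/C = (k - 1)*(k + 6)*(k + 13)/120 gives s_k = k*(k**2 + 12*k - 13)/(60*(k + 3)*(k + 4)*(k + 5)).
s_(k+1) − s_k = 2*k/(k**4 + 18*k**3 + 119*k**2 + 342*k + 360) = t_k.
s_(n+1) = n*(n**2 + 15*n + 14)/(60*(n**3 + 15*n**2 + 74*n + 120)) and s_(0) = 0, so S(n) = n*(n**2 + 15*n + 14)/(60*(n**3 + 15*n**2 + 74*n + 120)).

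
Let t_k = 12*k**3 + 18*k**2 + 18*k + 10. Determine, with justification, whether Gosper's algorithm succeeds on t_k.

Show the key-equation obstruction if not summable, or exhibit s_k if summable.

Yes. s_k = k*(3*k**3 + 3*k + 4).

Ratio r(k) = (6*k**3 + 27*k**2 + 45*k + 29)/(6*k**3 + 9*k**2 + 9*k + 5).
A = 1, B = 1, C = k**3 + 3*k**2/2 + 3*k/2 + 5/6.
Key eq: (1)·f(k+1) = (1)·f(k) + (k**3 + 3*k**2/2 + 3*k/2 + 5/6).
From deg A=0, deg B=0, deg C=3: d=4.
Coefficient equations give f(k) = k*(3*k**3 + 3*k + 4)/12.
Certificate R = B(k−1)f/C = k*(3*k**3 + 3*k + 4)/(2*(6*k**3 + 9*k**2 + 9*k + 5)) gives s_k = k*(3*k**3 + 3*k + 4).
Verify: 12*k**3 + 18*k**2 + 18*k + 10 matches t_k.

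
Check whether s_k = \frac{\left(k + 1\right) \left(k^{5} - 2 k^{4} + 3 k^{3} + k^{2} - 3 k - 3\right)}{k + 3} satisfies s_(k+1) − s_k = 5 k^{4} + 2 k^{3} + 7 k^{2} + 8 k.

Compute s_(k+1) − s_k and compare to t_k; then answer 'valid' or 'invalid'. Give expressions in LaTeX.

s_(k+1) = (k**6 + 5*k**5 + 11*k**4 + 18*k**3 + 21*k**2 + 7*k - 6)/(k + 4)
s_(k+1) − s_k = (5*k**6 + 29*k**5 + 43*k**4 + 61*k**3 + 84*k**2 + 42*k - 6)/(k**2 + 7*k + 12)
(s_(k+1) − s_k) − t_k = 2*(-4*k**5 - 19*k**4 - 10*k**3 - 28*k**2 - 27*k - 3)/(k**2 + 7*k + 12)

Invalid: residual \frac{2 \left(- 4 k^{5} - 19 k^{4} - 10 k^{3} - 28 k^{2} - 27 k - 3\right)}{k^{2} + 7 k + 12} ≠ 0.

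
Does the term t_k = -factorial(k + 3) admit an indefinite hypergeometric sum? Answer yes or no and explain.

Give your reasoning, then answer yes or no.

Ratio r(k) = k + 4.
So A=k + 4 and B=1, with C=1.
Need (k + 4)·f(k+1) − (1)·f(k) = 1.
Bound: deg f ≤ -1.
d = -1 < 0 ⇒ no nonzero polynomial f; not summable.

No — negative degree bound, so no certificate f.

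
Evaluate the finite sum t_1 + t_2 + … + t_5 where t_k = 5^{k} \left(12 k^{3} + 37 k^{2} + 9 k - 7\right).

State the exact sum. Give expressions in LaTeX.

Σ = 8656255

Step 1: r(k) = 5*(12*k**3 + 73*k**2 + 119*k + 51)/(12*k**3 + 37*k**2 + 9*k - 7).
So A=5 and B=1, with C=k**3 + 37*k**2/12 + 3*k/4 - 7/12.
Solve (5)·f(k+1) − (1)·f(k) = k**3 + 37*k**2/12 + 3*k/4 - 7/12.
Bound: deg f ≤ 3.
Coefficient equations give f(k) = (3*k**3 - 2*k**2 - 4*k + 2)/12.
R(k) = B(k−1)·f(k)/C(k) = (3*k**3 - 2*k**2 - 4*k + 2)/(12*k**3 + 37*k**2 + 9*k - 7); s_k = R·t_k = 5**k*(3*k**3 - 2*k**2 - 4*k + 2).
Δs = 5**k*(12*k**3 + 37*k**2 + 9*k - 7), as required.
Sum = s_(6) − s_(1); s_(6) = 8656250, s_(1) = -5 ⇒ 8656255.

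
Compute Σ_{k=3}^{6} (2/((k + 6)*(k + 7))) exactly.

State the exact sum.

Σ = 8/117

t_(k+1)/t_k = (k + 6)/(k + 8).
So A=k + 6 and B=k + 8, with C=1.
Solve (k + 6)·f(k+1) − (k + 7)·f(k) = 1.
From deg A=1, deg B=1, deg C=0: d=1.
Solve for f: f(k) = k/6 (degree 1 ≤ 1).
Certificate R = B(k−1)f/C = k*(k + 7)/6 gives s_k = k/(3*(k + 6)).
s_(k+1) − s_k = 2/(k**2 + 13*k + 42) = t_k.
Sum = s_(7) − s_(3); s_(7) = 7/39, s_(3) = 1/9 ⇒ 8/117.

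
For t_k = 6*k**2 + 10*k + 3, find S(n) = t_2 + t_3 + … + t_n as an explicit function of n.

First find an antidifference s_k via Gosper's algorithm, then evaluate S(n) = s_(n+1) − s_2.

S(n) = 2*n**3 + 8*n**2 + 9*n - 19

Step 1: r(k) = (6*k**2 + 22*k + 19)/(6*k**2 + 10*k + 3).
So A=1 and B=1, with C=k**2 + 5*k/3 + 1/2.
Solve (1)·f(k+1) − (1)·f(k) = k**2 + 5*k/3 + 1/2.
Degrees (0,0,2) ⇒ d ≤ 3.
Solving with deg f ≤ 3: f(k) = k*(2*k**2 + 2*k - 1)/6.
R(k) = B(k−1)·f(k)/C(k) = k*(2*k**2 + 2*k - 1)/(6*k**2 + 10*k + 3); s_k = R·t_k = k*(2*k**2 + 2*k - 1).
s_(k+1) − s_k = 6*k**2 + 10*k + 3 = t_k.
Evaluate: s_(n+1) = 2*n**3 + 8*n**2 + 9*n + 3; subtract s_(2) = 22 ⇒ S(n) = 2*n**3 + 8*n**2 + 9*n - 19.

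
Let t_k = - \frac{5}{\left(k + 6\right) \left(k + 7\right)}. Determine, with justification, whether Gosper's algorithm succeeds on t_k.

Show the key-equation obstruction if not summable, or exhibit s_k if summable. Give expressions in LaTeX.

Yes. s_k = - \frac{5 k}{6 k + 36}.

The ratio is (k + 6)/(k + 8).
Normal form (A,B,C) = (k + 6, k + 8, 1).
Solve (k + 6)·f(k+1) − (k + 7)·f(k) = 1.
Bound: deg f ≤ 1.
Match coefficients ⇒ f(k) = k/6.
So s_k = (B(k−1)f/C)·t_k = (k*(k + 7)/6)·t_k = -5*k/(6*k + 36).
s_(k+1) − s_k = -5/(k**2 + 13*k + 42) = t_k.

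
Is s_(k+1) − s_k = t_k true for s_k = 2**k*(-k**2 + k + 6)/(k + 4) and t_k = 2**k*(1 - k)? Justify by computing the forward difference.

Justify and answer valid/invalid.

Invalid: residual 2**(k + 1)*(k**2 + 2*k - 1)/(k**2 + 9*k + 20) ≠ 0.

s_(k+1) = 2**(k + 1)*(-k**2 - k + 6)/(k + 5)
s_(k+1) − s_k = 2**k*(-k**3 - 6*k**2 - 7*k + 18)/(k**2 + 9*k + 20)
(s_(k+1) − s_k) − t_k = 2**(k + 1)*(k**2 + 2*k - 1)/(k**2 + 9*k + 20)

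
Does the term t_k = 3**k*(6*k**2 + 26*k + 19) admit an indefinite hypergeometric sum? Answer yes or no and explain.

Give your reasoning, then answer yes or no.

Yes. s_k = 3**k*(3*k**2 + 4*k - 1).

Compute t_(k+1)/t_k: get 3*(6*k**2 + 38*k + 51)/(6*k**2 + 26*k + 19).
So A=3 and B=1, with C=k**2 + 13*k/3 + 19/6.
Set up (3)·f(k+1) − (1)·f(k) − (k**2 + 13*k/3 + 19/6) = 0.
d = 2 from the (0,0,2) case.
Match coefficients ⇒ f(k) = (3*k**2 + 4*k - 1)/6.
Then R = B(k−1)f/C = (3*k**2 + 4*k - 1)/(6*k**2 + 26*k + 19), so s_k = R(k)·t_k = 3**k*(3*k**2 + 4*k - 1).
Check: Δs_k = 3**k*(6*k**2 + 26*k + 19). ✓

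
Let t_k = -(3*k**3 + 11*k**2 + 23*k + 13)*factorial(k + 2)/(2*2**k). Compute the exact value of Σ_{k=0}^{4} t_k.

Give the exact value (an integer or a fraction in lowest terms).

t_(k+1)/t_k = (3*k**4 + 29*k**3 + 114*k**2 + 212*k + 150)/(2*(3*k**3 + 11*k**2 + 23*k + 13)).
Factor: A=k/2 + 3/2; B=1; C=k**3 + 11*k**2/3 + 23*k/3 + 13/3.
Key eq: (k/2 + 3/2)·f(k+1) = (1)·f(k) + (k**3 + 11*k**2/3 + 23*k/3 + 13/3).
Bound: deg f ≤ 2.
Solve for f: f(k) = 2*(3*k**2 + 2*k - 2)/3 (degree 2 ≤ 2).
R(k) = B(k−1)·f(k)/C(k) = 2*(3*k**2 + 2*k - 2)/(3*k**3 + 11*k**2 + 23*k + 13); s_k = R·t_k = -(3*k**2 + 2*k - 2)*factorial(k + 2)/2**k.
s_(k+1) − s_k = -(3*k**3 + 11*k**2 + 23*k + 13)*factorial(k + 2)/(2*2**k) = t_k.
Sum = s_(5) − s_(0); s_(5) = -26145/2, s_(0) = 4 ⇒ -26153/2.

Σ = -26153/2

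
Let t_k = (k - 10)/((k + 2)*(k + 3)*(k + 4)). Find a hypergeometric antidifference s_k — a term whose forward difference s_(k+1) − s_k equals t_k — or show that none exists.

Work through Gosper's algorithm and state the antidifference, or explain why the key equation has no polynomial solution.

The ratio is (k - 9)*(k + 2)/((k - 10)*(k + 5)).
Normal form (A,B,C) = (k + 2, k + 5, k - 10).
f must satisfy (k + 2)·f(k+1) − (k + 4)·f(k) = k - 10.
deg f ≤ 2 (via 1,1,1).
A polynomial solution: f(k) = -k*(2*k + 13)/3.
Then R = B(k−1)f/C = -k*(k + 4)*(2*k + 13)/(3*(k - 10)), so s_k = R(k)·t_k = k*(-2*k - 13)/(3*(k + 2)*(k + 3)).
s_(k+1) − s_k = (k - 10)/(k**3 + 9*k**2 + 26*k + 24) = t_k.

s_k = k*(-2*k - 13)/(3*(k + 2)*(k + 3))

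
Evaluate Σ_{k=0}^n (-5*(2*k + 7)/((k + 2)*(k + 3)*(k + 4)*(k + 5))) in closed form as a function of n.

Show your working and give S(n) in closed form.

Ratio r(k) = (k + 2)*(2*k + 9)/((k + 6)*(2*k + 7)).
Normal form (A,B,C) = (k + 2, k + 6, k + 7/2).
Need (k + 2)·f(k+1) − (k + 5)·f(k) = k + 7/2.
d = 3 from the (1,1,1) case.
Solve for f: f(k) = k*(k + 3)*(k + 6)/16 (degree 3 ≤ 3).
Then R = B(k−1)f/C = k*(k + 3)*(k + 5)*(k + 6)/(8*(2*k + 7)), so s_k = R(k)·t_k = 5*k*(-k - 6)/(8*(k**2 + 6*k + 8)).
s_(k+1) − s_k = 5*(-2*k - 7)/(k**4 + 14*k**3 + 71*k**2 + 154*k + 120) = t_k.
Σ_(k=0)^n t_k = s_(n+1) − s_(0) = (5*(-n**2 - 8*n - 7)/(8*(n**2 + 8*n + 15))) − (0), i.e. 5*(-n**2 - 8*n - 7)/(8*(n**2 + 8*n + 15)).

S(n) = 5*(-n**2 - 8*n - 7)/(8*(n**2 + 8*n + 15))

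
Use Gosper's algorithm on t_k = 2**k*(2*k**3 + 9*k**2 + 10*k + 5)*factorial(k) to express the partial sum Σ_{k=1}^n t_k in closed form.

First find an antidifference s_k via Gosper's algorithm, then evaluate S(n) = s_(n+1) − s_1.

S(n) = 2*2**n*n**3*factorial(n) + 10*2**n*n**2*factorial(n) + 12*2**n*n*factorial(n) + 4*2**n*factorial(n) - 4

The ratio is 2*(2*k**4 + 17*k**3 + 49*k**2 + 60*k + 26)/(2*k**3 + 9*k**2 + 10*k + 5).
Factor: A=2*k + 2; B=1; C=k**3 + 9*k**2/2 + 5*k + 5/2.
Need (2*k + 2)·f(k+1) − (1)·f(k) = k**3 + 9*k**2/2 + 5*k + 5/2.
Bound: deg f ≤ 2.
Coefficient equations give f(k) = (k**2 + 2*k - 1)/2.
So s_k = (B(k−1)f/C)·t_k = ((k**2 + 2*k - 1)/(2*k**3 + 9*k**2 + 10*k + 5))·t_k = 2**k*(k**2 + 2*k - 1)*factorial(k).
Check: Δs_k = 2**k*(2*k**3 + 9*k**2 + 10*k + 5)*factorial(k). ✓
Telescope: S(n) = s_(n+1) − s_(1) = 2**(n + 1)*(n**2 + 4*n + 2)*factorial(n + 1) − (4) = 2*2**n*n**3*factorial(n) + 10*2**n*n**2*factorial(n) + 12*2**n*n*factorial(n) + 4*2**n*factorial(n) - 4.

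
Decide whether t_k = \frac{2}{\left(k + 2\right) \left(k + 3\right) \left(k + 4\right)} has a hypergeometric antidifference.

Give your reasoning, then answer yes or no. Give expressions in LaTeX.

Ratio r(k) = (k + 2)/(k + 5).
A = k + 2, B = k + 5, C = 1.
f must satisfy (k + 2)·f(k+1) − (k + 4)·f(k) = 1.
deg f ≤ 2 (via 1,1,0).
Solving with deg f ≤ 2: f(k) = k*(k + 5)/12.
So s_k = (B(k−1)f/C)·t_k = (k*(k + 4)*(k + 5)/12)·t_k = k*(k + 5)/(6*(k + 2)*(k + 3)).
s_(k+1) − s_k = 2/(k**3 + 9*k**2 + 26*k + 24) = t_k.

Yes. s_k = \frac{k \left(k + 5\right)}{6 \left(k + 2\right) \left(k + 3\right)}.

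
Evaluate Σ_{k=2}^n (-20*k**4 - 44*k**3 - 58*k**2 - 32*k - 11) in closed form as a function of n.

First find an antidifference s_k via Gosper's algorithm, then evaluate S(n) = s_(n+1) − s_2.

Compute t_(k+1)/t_k: get (20*k**4 + 124*k**3 + 310*k**2 + 360*k + 165)/(20*k**4 + 44*k**3 + 58*k**2 + 32*k + 11).
So A=1 and B=1, with C=k**4 + 11*k**3/5 + 29*k**2/10 + 8*k/5 + 11/20.
Set up (1)·f(k+1) − (1)·f(k) − (k**4 + 11*k**3/5 + 29*k**2/10 + 8*k/5 + 11/20) = 0.
deg f ≤ 5 (via 0,0,4).
Coefficient equations give f(k) = k*(4*k**4 + k**3 + 4*k**2 - 2*k + 4)/20.
Then R = B(k−1)f/C = k*(4*k**4 + k**3 + 4*k**2 - 2*k + 4)/(20*k**4 + 44*k**3 + 58*k**2 + 32*k + 11), so s_k = R(k)·t_k = k*(-4*k**4 - k**3 - 4*k**2 + 2*k - 4).
Δs = -20*k**4 - 44*k**3 - 58*k**2 - 32*k - 11, as required.
Evaluate: s_(n+1) = -4*n**5 - 21*n**4 - 48*n**3 - 56*n**2 - 36*n - 11; subtract s_(2) = -176 ⇒ S(n) = -4*n**5 - 21*n**4 - 48*n**3 - 56*n**2 - 36*n + 165.

S(n) = -4*n**5 - 21*n**4 - 48*n**3 - 56*n**2 - 36*n + 165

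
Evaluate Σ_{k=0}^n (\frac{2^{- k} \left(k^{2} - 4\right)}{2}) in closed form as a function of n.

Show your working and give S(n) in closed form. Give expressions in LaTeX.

S(n) = 2^{- n - 1} \left(- 2^{n + 1} - n^{2} - 4 n - 2\right)

t_(k+1)/t_k = ((k + 1)**2 - 4)/(2*(k**2 - 4)).
So A=1/2 and B=1, with C=k**2 - 4.
Set up (1/2)·f(k+1) − (1)·f(k) − (k**2 - 4) = 0.
From deg A=0, deg B=0, deg C=2: d=2.
Solving with deg f ≤ 2: f(k) = -2*(k**2 + 2*k - 1).
Certificate R = B(k−1)f/C = -2*(k**2 + 2*k - 1)/((k - 2)*(k + 2)) gives s_k = (-k**2 - 2*k + 1)/2**k.
Check: Δs_k = (k**2 - 4)/(2*2**k). ✓
Telescope: S(n) = s_(n+1) − s_(0) = 2**(-n - 1)*(-n**2 - 4*n - 2) − (1) = 2**(-n - 1)*(-2**(n + 1) - n**2 - 4*n - 2).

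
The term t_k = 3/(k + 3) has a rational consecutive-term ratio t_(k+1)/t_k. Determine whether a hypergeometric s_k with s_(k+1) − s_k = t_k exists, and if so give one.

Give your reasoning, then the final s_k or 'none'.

Ratio r(k) = (k + 3)/(k + 4).
Normal form (A,B,C) = (k + 3, k + 4, 1).
Set up (k + 3)·f(k+1) − (k + 3)·f(k) − (1) = 0.
From deg A=1, deg B=1, deg C=0: d=0.
f = c0 ⇒ A·f(k+1) − B(k−1)·f(k) − C = -1. The system {-1 = 0} is inconsistent; no antidifference.

none (Gosper's algorithm certifies no s_k)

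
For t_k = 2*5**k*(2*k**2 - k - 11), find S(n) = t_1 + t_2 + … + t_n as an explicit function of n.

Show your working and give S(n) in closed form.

r(k) = 5*(2*k**2 + 3*k - 10)/(2*k**2 - k - 11) after simplifying.
Normal form (A,B,C) = (5, 1, k**2 - k/2 - 11/2).
Solve (5)·f(k+1) − (1)·f(k) = k**2 - k/2 - 11/2.
Bound: deg f ≤ 2.
A polynomial solution: f(k) = (k**2 - 3*k - 3)/4.
R(k) = B(k−1)·f(k)/C(k) = (k**2 - 3*k - 3)/(2*(2*k**2 - k - 11)); s_k = R·t_k = 5**k*(k**2 - 3*k - 3).
Δs = 2*5**k*(2*k**2 - k - 11), as required.
Σ_(k=1)^n t_k = s_(n+1) − s_(1) = (5**(n + 1)*(n**2 - n - 5)) − (-25), i.e. 5*5**n*n**2 - 5*5**n*n - 25*5**n + 25.

S(n) = 5*5**n*n**2 - 5*5**n*n - 25*5**n + 25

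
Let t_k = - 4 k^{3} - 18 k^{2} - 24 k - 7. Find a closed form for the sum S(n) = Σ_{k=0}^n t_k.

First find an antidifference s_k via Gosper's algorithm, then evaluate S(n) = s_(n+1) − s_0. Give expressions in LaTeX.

Step 1: r(k) = (4*k**3 + 30*k**2 + 72*k + 53)/(4*k**3 + 18*k**2 + 24*k + 7).
Take A(k)=1, B(k)=1, C(k)=k**3 + 9*k**2/2 + 6*k + 7/4.
Solve (1)·f(k+1) − (1)·f(k) = k**3 + 9*k**2/2 + 6*k + 7/4.
d = 4 from the (0,0,3) case.
Solve for f: f(k) = k*(k**3 + 4*k**2 + 4*k - 2)/4 (degree 4 ≤ 4).
R(k) = B(k−1)·f(k)/C(k) = k*(k**3 + 4*k**2 + 4*k - 2)/(4*k**3 + 18*k**2 + 24*k + 7); s_k = R·t_k = k*(-k**3 - 4*k**2 - 4*k + 2).
s_(k+1) − s_k = -4*k**3 - 18*k**2 - 24*k - 7 = t_k.
Evaluate: s_(n+1) = -n**4 - 8*n**3 - 22*n**2 - 22*n - 7; subtract s_(0) = 0 ⇒ S(n) = -n**4 - 8*n**3 - 22*n**2 - 22*n - 7.

S(n) = - n^{4} - 8 n^{3} - 22 n^{2} - 22 n - 7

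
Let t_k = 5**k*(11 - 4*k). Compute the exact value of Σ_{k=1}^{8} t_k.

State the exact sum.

Σ = -9765640

The ratio is 5*(4*k - 7)/(4*k - 11).
Factor: A=5; B=1; C=k - 11/4.
f must satisfy (5)·f(k+1) − (1)·f(k) = k - 11/4.
From deg A=0, deg B=0, deg C=1: d=1.
A polynomial solution: f(k) = (k - 4)/4.
Certificate R = B(k−1)f/C = (k - 4)/(4*k - 11) gives s_k = 5**k*(4 - k).
Verify: 5**k*(11 - 4*k) matches t_k.
Evaluate s at k=9 and k=1: -9765625 and 15; difference -9765640.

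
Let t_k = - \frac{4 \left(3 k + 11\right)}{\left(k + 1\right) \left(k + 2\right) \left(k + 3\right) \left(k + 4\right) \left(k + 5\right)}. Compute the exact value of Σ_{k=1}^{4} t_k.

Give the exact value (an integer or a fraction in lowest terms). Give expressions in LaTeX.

Ratio r(k) = (k + 1)*(3*k + 14)/((k + 6)*(3*k + 11)).
Gosper form: A/B · C(k+1)/C(k) with A=k + 1, B=k + 6, C=k + 11/3.
Key eq: (k + 1)·f(k+1) = (k + 5)·f(k) + (k + 11/3).
Degrees (1,1,1) ⇒ d ≤ 4.
Coefficient equations give f(k) = k*(k + 3)*(k**2 + 7*k + 14)/24.
So s_k = (B(k−1)f/C)·t_k = (k*(k + 3)*(k + 5)*(k**2 + 7*k + 14)/(8*(3*k + 11)))·t_k = k*(-k**2 - 7*k - 14)/(2*(k**3 + 7*k**2 + 14*k + 8)).
Verify: 4*(-3*k - 11)/(k**5 + 15*k**4 + 85*k**3 + 225*k**2 + 274*k + 120) matches t_k.
Σ_(k=1)^(4) t_k = s_(5) − s_(1) = -185/378 − (-11/30) = -116/945.

Σ = -116/945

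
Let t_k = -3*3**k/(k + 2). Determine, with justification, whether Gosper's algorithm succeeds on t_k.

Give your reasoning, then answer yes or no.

t_(k+1)/t_k = 3*(k + 2)/(k + 3).
So A=3*k + 6 and B=k + 3, with C=1.
Need (3*k + 6)·f(k+1) − (k + 2)·f(k) = 1.
Bound: deg f ≤ -1.
d = -1 < 0 ⇒ no nonzero polynomial f; not summable.

No — negative degree bound, so no certificate f.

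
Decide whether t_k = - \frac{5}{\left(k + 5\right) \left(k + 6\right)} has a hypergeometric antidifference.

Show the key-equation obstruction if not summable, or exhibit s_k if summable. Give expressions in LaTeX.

Yes. s_k = - \frac{k}{k + 5}.

The ratio is (k + 5)/(k + 7).
Gosper form: A/B · C(k+1)/C(k) with A=k + 5, B=k + 7, C=1.
Need (k + 5)·f(k+1) − (k + 6)·f(k) = 1.
deg f ≤ 1 (via 1,1,0).
Solve for f: f(k) = k/5 (degree 1 ≤ 1).
Certificate R = B(k−1)f/C = k*(k + 6)/5 gives s_k = -k/(k + 5).
s_(k+1) − s_k = -5/(k**2 + 11*k + 30) = t_k.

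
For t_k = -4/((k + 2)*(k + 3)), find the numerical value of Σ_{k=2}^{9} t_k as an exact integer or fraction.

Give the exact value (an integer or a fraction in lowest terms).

Σ = -2/3

r(k) = (k + 2)/(k + 4) after simplifying.
Take A(k)=k + 2, B(k)=k + 4, C(k)=1.
Solve (k + 2)·f(k+1) − (k + 3)·f(k) = 1.
From deg A=1, deg B=1, deg C=0: d=1.
Coefficient equations give f(k) = k/2.
Certificate R = B(k−1)f/C = k*(k + 3)/2 gives s_k = -2*k/(k + 2).
s_(k+1) − s_k = -4/(k**2 + 5*k + 6) = t_k.
Sum = s_(10) − s_(2); s_(10) = -5/3, s_(2) = -1 ⇒ -2/3.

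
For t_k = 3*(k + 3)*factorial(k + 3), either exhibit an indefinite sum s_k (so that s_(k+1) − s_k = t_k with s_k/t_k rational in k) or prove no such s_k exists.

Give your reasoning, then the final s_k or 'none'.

s_k = 3*factorial(k + 3)

t_(k+1)/t_k = (k + 4)**2/(k + 3).
Gosper form: A/B · C(k+1)/C(k) with A=k + 4, B=1, C=k + 3.
Need (k + 4)·f(k+1) − (1)·f(k) = k + 3.
deg f ≤ 0 (via 1,0,1).
Solve for f: f(k) = 1 (degree 0 ≤ 0).
Get s_k = R·t_k = 3*factorial(k + 3) with R(k) = B(k−1)f(k)/C(k) = 1/(k + 3).
s_(k+1) − s_k = 3*(k + 3)*factorial(k + 3) = t_k.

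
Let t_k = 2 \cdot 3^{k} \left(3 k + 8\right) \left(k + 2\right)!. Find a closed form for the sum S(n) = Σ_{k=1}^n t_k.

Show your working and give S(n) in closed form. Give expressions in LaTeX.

S(n) = 6 \cdot 3^{n} \left(n + 3\right)! - 36

Step 1: r(k) = 3*(k + 3)*(3*k + 11)/(3*k + 8).
Factor: A=3*k + 9; B=1; C=k + 8/3.
f must satisfy (3*k + 9)·f(k+1) − (1)·f(k) = k + 8/3.
From deg A=1, deg B=0, deg C=1: d=0.
Coefficient equations give f(k) = 1/3.
Get s_k = R·t_k = 2*3**k*factorial(k + 2) with R(k) = B(k−1)f(k)/C(k) = 1/(3*k + 8).
Verify: 2*3**k*(3*k + 8)*factorial(k + 2) matches t_k.
s_(n+1) = 6*3**n*factorial(n + 3) and s_(1) = 36, so S(n) = 6*3**n*factorial(n + 3) - 36.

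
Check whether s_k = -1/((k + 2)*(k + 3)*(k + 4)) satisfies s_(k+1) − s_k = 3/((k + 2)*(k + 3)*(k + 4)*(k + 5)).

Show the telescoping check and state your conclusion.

valid (s_(k+1) − s_k reduces to t_k)

s_(k+1) = -1/((k + 3)*(k + 4)*(k + 5))
s_(k+1) − s_k = 3/((k + 2)*(k + 3)*(k + 4)*(k + 5))
(s_(k+1) − s_k) − t_k = 0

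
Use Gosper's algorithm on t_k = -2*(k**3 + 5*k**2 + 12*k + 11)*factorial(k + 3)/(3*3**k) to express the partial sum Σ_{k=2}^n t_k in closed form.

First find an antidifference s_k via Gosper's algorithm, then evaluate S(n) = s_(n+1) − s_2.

S(n) = 3**(-n - 1)*(560*3**n - 2*n**6*factorial(n) - 28*n**5*factorial(n) - 154*n**4*factorial(n) - 420*n**3*factorial(n) - 588*n**2*factorial(n) - 392*n*factorial(n) - 96*factorial(n))

r(k) = (k**4 + 12*k**3 + 57*k**2 + 129*k + 116)/(3*(k**3 + 5*k**2 + 12*k + 11)) after simplifying.
Take A(k)=k/3 + 4/3, B(k)=1, C(k)=k**3 + 5*k**2 + 12*k + 11.
f must satisfy (k/3 + 4/3)·f(k+1) − (1)·f(k) = k**3 + 5*k**2 + 12*k + 11.
d = 2 from the (1,0,3) case.
Solve for f: f(k) = 3*(k**2 + 2*k - 1) (degree 2 ≤ 2).
Certificate R = B(k−1)f/C = 3*(k**2 + 2*k - 1)/(k**3 + 5*k**2 + 12*k + 11) gives s_k = -2*(k**2 + 2*k - 1)*factorial(k + 3)/3**k.
Δs = -2*(k**3 + 5*k**2 + 12*k + 11)*factorial(k + 3)/(3*3**k), as required.
Evaluate: s_(n+1) = -2*3**(-n - 1)*(n**2 + 4*n + 2)*factorial(n + 4); subtract s_(2) = -560/3 ⇒ S(n) = 3**(-n - 1)*(560*3**n - 2*n**6*factorial(n) - 28*n**5*factorial(n) - 154*n**4*factorial(n) - 420*n**3*factorial(n) - 588*n**2*factorial(n) - 392*n*factorial(n) - 96*factorial(n)).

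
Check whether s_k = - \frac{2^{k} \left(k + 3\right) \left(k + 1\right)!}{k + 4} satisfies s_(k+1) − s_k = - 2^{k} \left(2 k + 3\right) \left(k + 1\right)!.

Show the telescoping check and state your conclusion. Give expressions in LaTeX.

Invalid: residual \frac{2^{k} \left(2 k^{2} + 11 k + 11\right) \left(k + 1\right)!}{\left(k + 4\right) \left(k + 5\right)} ≠ 0.

s_(k+1) = -2**(k + 1)*(k + 4)*factorial(k + 2)/(k + 5)
s_(k+1) − s_k = -2**k*(2*k + 7)*(k**2 + 6*k + 7)*factorial(k + 1)/((k + 4)*(k + 5))
(s_(k+1) − s_k) − t_k = 2**k*(2*k**2 + 11*k + 11)*factorial(k + 1)/((k + 4)*(k + 5))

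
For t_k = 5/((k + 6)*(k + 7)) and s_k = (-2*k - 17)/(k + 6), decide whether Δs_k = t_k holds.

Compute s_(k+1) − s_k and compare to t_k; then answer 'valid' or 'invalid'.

valid (s_(k+1) − s_k reduces to t_k)

s_(k+1) = (-2*k - 19)/(k + 7)
s_(k+1) − s_k = 5/(k**2 + 13*k + 42)
(s_(k+1) − s_k) − t_k = 0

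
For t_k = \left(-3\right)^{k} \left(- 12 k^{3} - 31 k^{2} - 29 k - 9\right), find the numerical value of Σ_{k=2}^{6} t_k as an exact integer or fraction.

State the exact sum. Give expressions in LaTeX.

Σ = -2342511

Compute t_(k+1)/t_k: get 3*(-12*k**3 - 67*k**2 - 127*k - 81)/(12*k**3 + 31*k**2 + 29*k + 9).
Factor: A=-3; B=1; C=k**3 + 31*k**2/12 + 29*k/12 + 3/4.
Key eq: (-3)·f(k+1) = (1)·f(k) + (k**3 + 31*k**2/12 + 29*k/12 + 3/4).
Bound: deg f ≤ 3.
Solving with deg f ≤ 3: f(k) = -k*(3*k**2 + k - 1)/12.
Then R = B(k−1)f/C = -k*(3*k**2 + k - 1)/(12*k**3 + 31*k**2 + 29*k + 9), so s_k = R(k)·t_k = (-3)**k*k*(3*k**2 + k - 1).
s_(k+1) − s_k = (-3)**k*(-12*k**3 - 31*k**2 - 29*k - 9) = t_k.
Evaluate s at k=7 and k=2: -2342277 and 234; difference -2342511.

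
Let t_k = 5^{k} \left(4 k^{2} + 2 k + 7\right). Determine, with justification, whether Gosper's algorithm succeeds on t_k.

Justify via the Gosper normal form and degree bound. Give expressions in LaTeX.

Step 1: r(k) = 5*(4*k**2 + 10*k + 13)/(4*k**2 + 2*k + 7).
Gosper form: A/B · C(k+1)/C(k) with A=5, B=1, C=k**2 + k/2 + 7/4.
f must satisfy (5)·f(k+1) − (1)·f(k) = k**2 + k/2 + 7/4.
Bound: deg f ≤ 2.
Solve for f: f(k) = (k**2 - 2*k + 3)/4 (degree 2 ≤ 2).
So s_k = (B(k−1)f/C)·t_k = ((k**2 - 2*k + 3)/(4*k**2 + 2*k + 7))·t_k = 5**k*(k**2 - 2*k + 3).
Δs = 5**k*(4*k**2 + 2*k + 7), as required.

Yes. s_k = 5^{k} \left(k^{2} - 2 k + 3\right).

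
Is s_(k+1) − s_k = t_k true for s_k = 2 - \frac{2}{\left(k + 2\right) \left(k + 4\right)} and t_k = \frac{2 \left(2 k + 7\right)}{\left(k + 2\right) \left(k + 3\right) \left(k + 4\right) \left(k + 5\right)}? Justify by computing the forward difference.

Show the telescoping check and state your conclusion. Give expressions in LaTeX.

valid (s_(k+1) − s_k reduces to t_k)

s_(k+1) = 2 - 2/((k + 3)*(k + 5))
s_(k+1) − s_k = 2*(2*k + 7)/(k**4 + 14*k**3 + 71*k**2 + 154*k + 120)
(s_(k+1) − s_k) − t_k = 0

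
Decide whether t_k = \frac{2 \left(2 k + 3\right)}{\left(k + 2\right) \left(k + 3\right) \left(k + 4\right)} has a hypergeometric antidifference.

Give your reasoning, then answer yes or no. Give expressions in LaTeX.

Yes. s_k = \frac{k \left(7 k + 11\right)}{6 \left(k + 2\right) \left(k + 3\right)}.

Ratio r(k) = (k + 2)*(2*k + 5)/((k + 5)*(2*k + 3)).
A = k + 2, B = k + 5, C = k + 3/2.
Set up (k + 2)·f(k+1) − (k + 4)·f(k) − (k + 3/2) = 0.
From deg A=1, deg B=1, deg C=1: d=2.
Match coefficients ⇒ f(k) = k*(7*k + 11)/24.
So s_k = (B(k−1)f/C)·t_k = (k*(k + 4)*(7*k + 11)/(12*(2*k + 3)))·t_k = k*(7*k + 11)/(6*(k + 2)*(k + 3)).
Check: Δs_k = 2*(2*k + 3)/(k**3 + 9*k**2 + 26*k + 24). ✓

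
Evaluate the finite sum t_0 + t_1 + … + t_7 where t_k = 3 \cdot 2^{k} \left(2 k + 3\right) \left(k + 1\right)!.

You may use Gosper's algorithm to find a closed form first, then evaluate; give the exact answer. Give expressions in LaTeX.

Ratio r(k) = 2*(k + 2)*(2*k + 5)/(2*k + 3).
Normal form (A,B,C) = (2*k + 4, 1, k + 3/2).
Need (2*k + 4)·f(k+1) − (1)·f(k) = k + 3/2.
Degrees (1,0,1) ⇒ d ≤ 0.
Match coefficients ⇒ f(k) = 1/2.
Get s_k = R·t_k = 3*2**k*factorial(k + 1) with R(k) = B(k−1)f(k)/C(k) = 1/(2*k + 3).
Δs = 3*2**k*(2*k + 3)*factorial(k + 1), as required.
Sum = s_(8) − s_(0); s_(8) = 278691840, s_(0) = 3 ⇒ 278691837.

Σ = 278691837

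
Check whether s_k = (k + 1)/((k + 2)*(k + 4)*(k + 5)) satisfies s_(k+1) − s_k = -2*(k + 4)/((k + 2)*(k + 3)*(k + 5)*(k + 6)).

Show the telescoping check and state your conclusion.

Invalid: residual 3*(3*k + 10)/(k**5 + 20*k**4 + 155*k**3 + 580*k**2 + 1044*k + 720) ≠ 0.

s_(k+1) = (k + 2)/((k + 3)*(k + 5)*(k + 6))
s_(k+1) − s_k = (-2*k**2 - 7*k - 2)/(k**5 + 20*k**4 + 155*k**3 + 580*k**2 + 1044*k + 720)
(s_(k+1) − s_k) − t_k = 3*(3*k + 10)/(k**5 + 20*k**4 + 155*k**3 + 580*k**2 + 1044*k + 720)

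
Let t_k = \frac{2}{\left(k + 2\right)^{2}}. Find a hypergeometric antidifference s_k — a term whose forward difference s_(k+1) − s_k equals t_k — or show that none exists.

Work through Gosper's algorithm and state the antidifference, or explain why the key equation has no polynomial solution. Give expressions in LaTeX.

r(k) = (k + 2)**2/(k + 3)**2 after simplifying.
Take A(k)=k**2 + 4*k + 4, B(k)=k**2 + 6*k + 9, C(k)=1.
Solve (k**2 + 4*k + 4)·f(k+1) − (k**2 + 4*k + 4)·f(k) = 1.
d = 0 from the (2,2,0) case.
f = c0 ⇒ A·f(k+1) − B(k−1)·f(k) − C = -1. The system {-1 = 0} is inconsistent; no antidifference.

not Gosper-summable; s_k does not exist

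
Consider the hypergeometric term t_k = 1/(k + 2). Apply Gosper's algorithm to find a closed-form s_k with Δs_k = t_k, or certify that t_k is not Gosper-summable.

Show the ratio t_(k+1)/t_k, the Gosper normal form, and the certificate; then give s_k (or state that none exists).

Compute t_(k+1)/t_k: get (k + 2)/(k + 3).
A = k + 2, B = k + 3, C = 1.
Set up (k + 2)·f(k+1) − (k + 2)·f(k) − (1) = 0.
Degrees (1,1,0) ⇒ d ≤ 0.
Generic f = c0 gives residual -1; -1 = 0 cannot hold, so t_k is not Gosper-summable.

none — t_k is not Gosper-summable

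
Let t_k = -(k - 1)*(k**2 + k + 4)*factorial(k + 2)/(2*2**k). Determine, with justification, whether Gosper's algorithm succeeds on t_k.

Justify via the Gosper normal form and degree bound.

Yes. s_k = -(k - 2)*(k - 1)*factorial(k + 2)/2**k.

The ratio is k*(k + 3)*(k + (k + 1)**2 + 5)/(2*(k - 1)*(k**2 + k + 4)).
Normal form (A,B,C) = (k/2 + 3/2, 1, k**3 + 3*k - 4).
Solve (k/2 + 3/2)·f(k+1) − (1)·f(k) = k**3 + 3*k - 4.
Degrees (1,0,3) ⇒ d ≤ 2.
A polynomial solution: f(k) = 2*(k - 2)*(k - 1).
Get s_k = R·t_k = -(k - 2)*(k - 1)*factorial(k + 2)/2**k with R(k) = B(k−1)f(k)/C(k) = 2*(k - 2)/(k**2 + k + 4).
Δs = -(k - 1)*(k**2 + k + 4)*factorial(k + 2)/(2*2**k), as required.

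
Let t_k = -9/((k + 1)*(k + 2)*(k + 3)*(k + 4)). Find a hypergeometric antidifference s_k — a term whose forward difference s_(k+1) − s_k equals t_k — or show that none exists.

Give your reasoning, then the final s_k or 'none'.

Compute t_(k+1)/t_k: get (k + 1)/(k + 5).
So A=k + 1 and B=k + 5, with C=1.
Set up (k + 1)·f(k+1) − (k + 4)·f(k) − (1) = 0.
From deg A=1, deg B=1, deg C=0: d=3.
A polynomial solution: f(k) = k*(k**2 + 6*k + 11)/18.
Then R = B(k−1)f/C = k*(k + 4)*(k**2 + 6*k + 11)/18, so s_k = R(k)·t_k = k*(-k**2 - 6*k - 11)/(2*(k + 1)*(k + 2)*(k + 3)).
Δs = -9/(k**4 + 10*k**3 + 35*k**2 + 50*k + 24), as required.

s_k = k*(-k**2 - 6*k - 11)/(2*(k + 1)*(k + 2)*(k + 3))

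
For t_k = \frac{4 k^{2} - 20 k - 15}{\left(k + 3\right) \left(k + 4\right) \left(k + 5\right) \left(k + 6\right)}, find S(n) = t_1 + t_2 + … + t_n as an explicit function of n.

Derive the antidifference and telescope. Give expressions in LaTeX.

S(n) = \frac{n \left(11 n^{2} - 315 n - 626\right)}{120 \left(n^{3} + 15 n^{2} + 74 n + 120\right)}

The ratio is (4*k**3 - 67*k - 93)/(4*k**3 + 8*k**2 - 155*k - 105).
Gosper form: A/B · C(k+1)/C(k) with A=k + 3, B=k + 7, C=k**2 - 5*k - 15/4.
Key eq: (k + 3)·f(k+1) = (k + 6)·f(k) + (k**2 - 5*k - 15/4).
From deg A=1, deg B=1, deg C=2: d=3.
Solving with deg f ≤ 3: f(k) = k*(k**2 - 68*k - 33)/80.
Get s_k = R·t_k = k*(k**2 - 68*k - 33)/(20*(k + 3)*(k + 4)*(k + 5)) with R(k) = B(k−1)f(k)/C(k) = k*(k + 6)*(k**2 - 68*k - 33)/(20*(4*k**2 - 20*k - 15)).
Verify: (4*k**2 - 20*k - 15)/(k**4 + 18*k**3 + 119*k**2 + 342*k + 360) matches t_k.
Telescope: S(n) = s_(n+1) − s_(1) = (n**3 - 65*n**2 - 166*n - 100)/(20*(n**3 + 15*n**2 + 74*n + 120)) − (-1/24) = n*(11*n**2 - 315*n - 626)/(120*(n**3 + 15*n**2 + 74*n + 120)).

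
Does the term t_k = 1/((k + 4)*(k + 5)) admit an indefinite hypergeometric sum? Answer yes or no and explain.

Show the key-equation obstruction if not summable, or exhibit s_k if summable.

Yes. s_k = k/(4*(k + 4)).

The ratio is (k + 4)/(k + 6).
Gosper form: A/B · C(k+1)/C(k) with A=k + 4, B=k + 6, C=1.
f must satisfy (k + 4)·f(k+1) − (k + 5)·f(k) = 1.
d = 1 from the (1,1,0) case.
Solve for f: f(k) = k/4 (degree 1 ≤ 1).
Get s_k = R·t_k = k/(4*(k + 4)) with R(k) = B(k−1)f(k)/C(k) = k*(k + 5)/4.
Verify: 1/(k**2 + 9*k + 20) matches t_k.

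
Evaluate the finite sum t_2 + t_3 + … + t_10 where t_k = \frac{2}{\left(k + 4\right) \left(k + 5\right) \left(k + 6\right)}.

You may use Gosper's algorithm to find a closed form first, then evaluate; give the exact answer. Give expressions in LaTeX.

Σ = 11/560

Step 1: r(k) = (k + 4)/(k + 7).
A = k + 4, B = k + 7, C = 1.
Solve (k + 4)·f(k+1) − (k + 6)·f(k) = 1.
From deg A=1, deg B=1, deg C=0: d=2.
A polynomial solution: f(k) = k*(k + 9)/40.
So s_k = (B(k−1)f/C)·t_k = (k*(k + 6)*(k + 9)/40)·t_k = k*(k + 9)/(20*(k + 4)*(k + 5)).
s_(k+1) − s_k = 2/(k**3 + 15*k**2 + 74*k + 120) = t_k.
Sum = s_(11) − s_(2); s_(11) = 11/240, s_(2) = 11/420 ⇒ 11/560.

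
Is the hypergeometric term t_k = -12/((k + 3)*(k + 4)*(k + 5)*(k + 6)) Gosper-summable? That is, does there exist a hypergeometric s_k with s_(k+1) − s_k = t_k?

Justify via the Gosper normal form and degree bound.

r(k) = (k + 3)/(k + 7) after simplifying.
Gosper form: A/B · C(k+1)/C(k) with A=k + 3, B=k + 7, C=1.
f must satisfy (k + 3)·f(k+1) − (k + 6)·f(k) = 1.
deg f ≤ 3 (via 1,1,0).
Solving with deg f ≤ 3: f(k) = k*(k**2 + 12*k + 47)/180.
Then R = B(k−1)f/C = k*(k + 6)*(k**2 + 12*k + 47)/180, so s_k = R(k)·t_k = k*(-k**2 - 12*k - 47)/(15*(k + 3)*(k + 4)*(k + 5)).
Verify: -12/(k**4 + 18*k**3 + 119*k**2 + 342*k + 360) matches t_k.

Yes. s_k = k*(-k**2 - 12*k - 47)/(15*(k + 3)*(k + 4)*(k + 5)).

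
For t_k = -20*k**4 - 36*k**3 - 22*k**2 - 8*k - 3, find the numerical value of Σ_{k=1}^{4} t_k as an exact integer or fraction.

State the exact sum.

Σ = -11432

Compute t_(k+1)/t_k: get (20*k**4 + 116*k**3 + 250*k**2 + 240*k + 89)/(20*k**4 + 36*k**3 + 22*k**2 + 8*k + 3).
So A=1 and B=1, with C=k**4 + 9*k**3/5 + 11*k**2/10 + 2*k/5 + 3/20.
Need (1)·f(k+1) − (1)·f(k) = k**4 + 9*k**3/5 + 11*k**2/10 + 2*k/5 + 3/20.
Degrees (0,0,4) ⇒ d ≤ 5.
Solve for f: f(k) = k*(4*k**4 - k**3 - 4*k**2 + 2*k + 2)/20 (degree 5 ≤ 5).
R(k) = B(k−1)·f(k)/C(k) = k*(4*k**4 - k**3 - 4*k**2 + 2*k + 2)/(20*k**4 + 36*k**3 + 22*k**2 + 8*k + 3); s_k = R·t_k = k*(-4*k**4 + k**3 + 4*k**2 - 2*k - 2).
Check: Δs_k = -20*k**4 - 36*k**3 - 22*k**2 - 8*k - 3. ✓
Σ_(k=1)^(4) t_k = s_(5) − s_(1) = -11435 − (-3) = -11432.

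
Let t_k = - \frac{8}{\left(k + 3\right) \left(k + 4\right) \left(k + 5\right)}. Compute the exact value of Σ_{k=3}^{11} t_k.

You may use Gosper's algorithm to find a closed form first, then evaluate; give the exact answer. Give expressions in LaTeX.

t_(k+1)/t_k = (k + 3)/(k + 6).
So A=k + 3 and B=k + 6, with C=1.
Solve (k + 3)·f(k+1) − (k + 5)·f(k) = 1.
d = 2 from the (1,1,0) case.
Match coefficients ⇒ f(k) = k*(k + 7)/24.
Get s_k = R·t_k = k*(-k - 7)/(3*(k + 3)*(k + 4)) with R(k) = B(k−1)f(k)/C(k) = k*(k + 5)*(k + 7)/24.
Check: Δs_k = -8/(k**3 + 12*k**2 + 47*k + 60). ✓
Telescoping: Σ = s_(12) − s_(3) = -19/60 − (-5/21) = -11/140.

Σ = -11/140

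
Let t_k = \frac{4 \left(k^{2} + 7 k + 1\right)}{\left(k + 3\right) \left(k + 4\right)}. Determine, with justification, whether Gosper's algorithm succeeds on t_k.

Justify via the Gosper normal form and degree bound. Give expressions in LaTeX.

r(k) = (k + 3)*(7*k + (k + 1)**2 + 8)/((k + 5)*(k**2 + 7*k + 1)) after simplifying.
Normal form (A,B,C) = (k + 3, k + 5, k**2 + 7*k + 1).
Key eq: (k + 3)·f(k+1) = (k + 4)·f(k) + (k**2 + 7*k + 1).
deg f ≤ 2 (via 1,1,2).
A polynomial solution: f(k) = k*(3*k - 2)/3.
So s_k = (B(k−1)f/C)·t_k = (k*(k + 4)*(3*k - 2)/(3*(k**2 + 7*k + 1)))·t_k = 4*k*(3*k - 2)/(3*(k + 3)).
Check: Δs_k = 4*(k**2 + 7*k + 1)/(k**2 + 7*k + 12). ✓

Yes. s_k = \frac{4 k \left(3 k - 2\right)}{3 \left(k + 3\right)}.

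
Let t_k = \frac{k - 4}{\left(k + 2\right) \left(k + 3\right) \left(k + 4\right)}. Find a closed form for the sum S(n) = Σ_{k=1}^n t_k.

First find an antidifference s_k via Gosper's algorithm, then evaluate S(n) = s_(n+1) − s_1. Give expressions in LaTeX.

Ratio r(k) = (k - 3)*(k + 2)/((k - 4)*(k + 5)).
Gosper form: A/B · C(k+1)/C(k) with A=k + 2, B=k + 5, C=k - 4.
Key eq: (k + 2)·f(k+1) = (k + 4)·f(k) + (k - 4).
From deg A=1, deg B=1, deg C=1: d=2.
Solve for f: f(k) = -k*(k + 11)/6 (degree 2 ≤ 2).
Get s_k = R·t_k = k*(-k - 11)/(6*(k + 2)*(k + 3)) with R(k) = B(k−1)f(k)/C(k) = -k*(k + 4)*(k + 11)/(6*(k - 4)).
Check: Δs_k = (k - 4)/(k**3 + 9*k**2 + 26*k + 24). ✓
Telescope: S(n) = s_(n+1) − s_(1) = (-n**2 - 13*n - 12)/(6*(n**2 + 7*n + 12)) − (-1/6) = -n/(n**2 + 7*n + 12).

S(n) = - \frac{n}{n^{2} + 7 n + 12}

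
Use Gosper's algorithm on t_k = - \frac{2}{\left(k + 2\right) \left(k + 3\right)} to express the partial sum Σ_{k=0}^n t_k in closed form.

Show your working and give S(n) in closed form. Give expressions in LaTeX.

S(n) = \frac{- n - 1}{n + 3}

Compute t_(k+1)/t_k: get (k + 2)/(k + 4).
Normal form (A,B,C) = (k + 2, k + 4, 1).
Solve (k + 2)·f(k+1) − (k + 3)·f(k) = 1.
Bound: deg f ≤ 1.
Coefficient equations give f(k) = k/2.
Get s_k = R·t_k = -k/(k + 2) with R(k) = B(k−1)f(k)/C(k) = k*(k + 3)/2.
Δs = -2/(k**2 + 5*k + 6), as required.
s_(n+1) = (-n - 1)/(n + 3) and s_(0) = 0, so S(n) = (-n - 1)/(n + 3).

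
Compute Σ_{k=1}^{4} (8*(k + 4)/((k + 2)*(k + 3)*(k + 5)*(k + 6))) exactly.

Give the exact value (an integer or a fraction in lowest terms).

t_(k+1)/t_k = (k + 2)*(k + 5)**2/((k + 4)**2*(k + 7)).
Take A(k)=k + 2, B(k)=k + 7, C(k)=k**2 + 8*k + 16.
Need (k + 2)·f(k+1) − (k + 6)·f(k) = k**2 + 8*k + 16.
From deg A=1, deg B=1, deg C=2: d=4.
Match coefficients ⇒ f(k) = k*(k + 3)*(k + 4)*(k + 7)/20.
So s_k = (B(k−1)f/C)·t_k = (k*(k + 3)*(k + 6)*(k + 7)/(20*(k + 4)))·t_k = 2*k*(k + 7)/(5*(k**2 + 7*k + 10)).
Verify: 8*(k + 4)/(k**4 + 16*k**3 + 91*k**2 + 216*k + 180) matches t_k.
Evaluate s at k=5 and k=1: 12/35 and 8/45; difference 52/315.

Σ = 52/315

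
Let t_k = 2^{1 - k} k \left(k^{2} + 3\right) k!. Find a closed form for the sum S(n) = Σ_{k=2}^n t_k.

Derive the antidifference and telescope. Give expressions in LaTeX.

Step 1: r(k) = (k + 1)**2*((k + 1)**2 + 3)/(2*k*(k**2 + 3)).
Gosper form: A/B · C(k+1)/C(k) with A=k/2 + 1/2, B=1, C=k**3 + 3*k.
Solve (k/2 + 1/2)·f(k+1) − (1)·f(k) = k**3 + 3*k.
Bound: deg f ≤ 2.
Match coefficients ⇒ f(k) = 2*k*(k - 1).
So s_k = (B(k−1)f/C)·t_k = (2*(k - 1)/(k**2 + 3))·t_k = 2**(2 - k)*k*(k - 1)*factorial(k).
Verify: 2**(1 - k)*k*(k**2 + 3)*factorial(k) matches t_k.
s_(n+1) = 2**(1 - n)*n*(n + 1)*factorial(n + 1) and s_(2) = 4, so S(n) = 2**(1 - n)*(-2**(n + 1) + n**3*factorial(n) + 2*n**2*factorial(n) + n*factorial(n)).

S(n) = 2^{1 - n} \left(- 2^{n + 1} + n^{3} n! + 2 n^{2} n! + n n!\right)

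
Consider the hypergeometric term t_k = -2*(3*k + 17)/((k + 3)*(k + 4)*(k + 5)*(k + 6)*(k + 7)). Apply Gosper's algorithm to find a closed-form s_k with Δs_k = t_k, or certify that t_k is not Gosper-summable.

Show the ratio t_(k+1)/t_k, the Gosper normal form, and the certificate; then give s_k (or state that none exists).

Compute t_(k+1)/t_k: get (k + 3)*(3*k + 20)/((k + 8)*(3*k + 17)).
Factor: A=k + 3; B=k + 8; C=k + 17/3.
Key eq: (k + 3)·f(k+1) = (k + 7)·f(k) + (k + 17/3).
Degrees (1,1,1) ⇒ d ≤ 4.
Solving with deg f ≤ 4: f(k) = k*(k + 5)*(k**2 + 13*k + 54)/216.
So s_k = (B(k−1)f/C)·t_k = (k*(k + 5)*(k + 7)*(k**2 + 13*k + 54)/(72*(3*k + 17)))·t_k = k*(-k**2 - 13*k - 54)/(36*(k**3 + 13*k**2 + 54*k + 72)).
Δs = 2*(-3*k - 17)/(k**5 + 25*k**4 + 245*k**3 + 1175*k**2 + 2754*k + 2520), as required.

s_k = k*(-k**2 - 13*k - 54)/(36*(k**3 + 13*k**2 + 54*k + 72))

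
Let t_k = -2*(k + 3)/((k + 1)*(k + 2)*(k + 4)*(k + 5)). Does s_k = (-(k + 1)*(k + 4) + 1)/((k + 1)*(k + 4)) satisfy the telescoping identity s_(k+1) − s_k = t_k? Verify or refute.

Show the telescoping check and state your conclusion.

Valid — Δs_k = t_k.

s_(k+1) = (-(k + 2)*(k + 5) + 1)/((k + 2)*(k + 5))
s_(k+1) − s_k = 2*(-k - 3)/(k**4 + 12*k**3 + 49*k**2 + 78*k + 40)
(s_(k+1) − s_k) − t_k = 0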